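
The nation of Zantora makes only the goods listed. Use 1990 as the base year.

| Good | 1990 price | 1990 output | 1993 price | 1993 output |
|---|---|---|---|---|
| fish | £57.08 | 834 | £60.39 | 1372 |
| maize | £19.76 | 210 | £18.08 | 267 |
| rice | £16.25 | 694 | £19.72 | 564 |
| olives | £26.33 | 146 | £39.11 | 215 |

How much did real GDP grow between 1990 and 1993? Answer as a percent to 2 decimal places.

Real GDP 1990 = Nominal GDP 1990 = 57.08·834 + 19.76·210 + 16.25·694 + 26.33·146 = 66876.00.
Real GDP 1993 (at 1990 prices) = 57.08·1372 + 19.76·267 + 16.25·564 + 26.33·215 = 98415.63.
Real growth = 98415.63/66876.00 − 1 = 0.4716.

47.16%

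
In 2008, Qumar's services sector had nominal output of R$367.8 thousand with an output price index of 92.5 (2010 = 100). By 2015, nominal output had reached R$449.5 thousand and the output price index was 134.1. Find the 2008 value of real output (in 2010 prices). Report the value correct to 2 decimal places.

Real output = Nominal / (output price index/100) = 367.8 / 0.925 = 397.62.

R$397.62 thousand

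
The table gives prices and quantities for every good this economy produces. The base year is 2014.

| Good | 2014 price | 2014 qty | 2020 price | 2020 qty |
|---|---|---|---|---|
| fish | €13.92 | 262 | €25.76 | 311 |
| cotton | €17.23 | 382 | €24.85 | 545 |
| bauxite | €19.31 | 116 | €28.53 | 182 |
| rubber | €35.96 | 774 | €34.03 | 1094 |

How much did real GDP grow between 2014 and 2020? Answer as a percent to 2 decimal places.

40.38%

Real GDP 2014 = Nominal GDP 2014 = 13.92·262 + 17.23·382 + 19.31·116 + 35.96·774 = 40301.90.
Real GDP 2020 (at 2014 prices) = 13.92·311 + 17.23·545 + 19.31·182 + 35.96·1094 = 56574.13.
Real growth = 56574.13/40301.90 − 1 = 0.4038.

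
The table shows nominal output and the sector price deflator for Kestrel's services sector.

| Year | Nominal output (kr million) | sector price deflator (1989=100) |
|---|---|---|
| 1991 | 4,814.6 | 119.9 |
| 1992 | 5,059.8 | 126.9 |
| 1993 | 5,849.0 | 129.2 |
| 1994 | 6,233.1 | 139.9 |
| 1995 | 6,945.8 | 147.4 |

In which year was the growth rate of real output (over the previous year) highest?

1993

1992: real = 5059.8/1.269 = 3987.23; growth vs 1991 (4015.51) = -0.70%.
1993: real = 5849.0/1.292 = 4527.09; growth vs 1992 (3987.23) = 13.54%.
1994: real = 6233.1/1.399 = 4455.40; growth vs 1993 (4527.09) = -1.58%.
1995: real = 6945.8/1.474 = 4712.21; growth vs 1994 (4455.40) = 5.76%.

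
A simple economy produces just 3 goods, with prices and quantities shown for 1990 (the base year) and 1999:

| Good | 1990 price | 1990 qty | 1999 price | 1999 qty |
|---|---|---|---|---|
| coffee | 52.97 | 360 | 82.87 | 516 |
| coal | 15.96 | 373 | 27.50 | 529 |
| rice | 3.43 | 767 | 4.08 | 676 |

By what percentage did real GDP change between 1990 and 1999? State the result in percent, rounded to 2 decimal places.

Real GDP 1990 = Nominal GDP 1990 = 52.97·360 + 15.96·373 + 3.43·767 = 27653.09.
Real GDP 1999 (at 1990 prices) = 52.97·516 + 15.96·529 + 3.43·676 = 38094.04.
Real growth = 38094.04/27653.09 − 1 = 0.3776.

37.76%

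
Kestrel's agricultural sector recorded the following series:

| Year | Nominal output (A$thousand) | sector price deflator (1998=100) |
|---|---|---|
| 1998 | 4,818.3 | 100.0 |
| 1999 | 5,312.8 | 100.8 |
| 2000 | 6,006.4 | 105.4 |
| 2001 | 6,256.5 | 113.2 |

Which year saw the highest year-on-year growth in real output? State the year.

1999: real = 5312.8/1.008 = 5270.63; growth vs 1998 (4818.30) = 9.39%.
2000: real = 6006.4/1.054 = 5698.67; growth vs 1999 (5270.63) = 8.12%.
2001: real = 6256.5/1.132 = 5526.94; growth vs 2000 (5698.67) = -3.01%.

1999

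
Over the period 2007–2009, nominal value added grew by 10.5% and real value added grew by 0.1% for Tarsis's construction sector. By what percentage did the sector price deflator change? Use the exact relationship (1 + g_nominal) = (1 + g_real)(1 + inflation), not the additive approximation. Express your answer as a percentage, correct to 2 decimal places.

(1 + g_nom) = (1 + g_real)(1 + π), so π = 1.1050 / 1.0010 − 1 = 0.10390.

10.39%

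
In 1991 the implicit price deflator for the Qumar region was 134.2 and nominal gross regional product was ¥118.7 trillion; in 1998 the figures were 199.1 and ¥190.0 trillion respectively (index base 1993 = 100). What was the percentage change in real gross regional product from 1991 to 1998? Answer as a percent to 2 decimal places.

Real gross regional product 1991 = 118.7 / 1.342 = 88.45.
Real gross regional product 1998 = 190.0 / 1.991 = 95.43.
Real growth = 95.43 / 88.45 − 1 = 0.0789.

7.89%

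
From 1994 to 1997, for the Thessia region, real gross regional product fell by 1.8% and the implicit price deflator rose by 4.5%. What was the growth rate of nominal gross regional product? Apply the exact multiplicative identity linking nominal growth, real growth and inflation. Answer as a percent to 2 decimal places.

(1 + g_nom) = (1 + g_real)(1 + π) = 0.9820 × 1.0450 = 1.02619.

2.62%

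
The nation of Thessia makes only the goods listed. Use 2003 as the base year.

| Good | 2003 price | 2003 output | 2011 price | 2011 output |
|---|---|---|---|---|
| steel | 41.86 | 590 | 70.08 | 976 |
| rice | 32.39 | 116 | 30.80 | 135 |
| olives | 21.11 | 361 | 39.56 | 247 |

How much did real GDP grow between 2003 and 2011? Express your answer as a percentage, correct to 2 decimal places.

Real GDP 2003 = Nominal GDP 2003 = 41.86·590 + 32.39·116 + 21.11·361 = 36075.35.
Real GDP 2011 (at 2003 prices) = 41.86·976 + 32.39·135 + 21.11·247 = 50442.18.
Real growth = 50442.18/36075.35 − 1 = 0.3982.

39.82%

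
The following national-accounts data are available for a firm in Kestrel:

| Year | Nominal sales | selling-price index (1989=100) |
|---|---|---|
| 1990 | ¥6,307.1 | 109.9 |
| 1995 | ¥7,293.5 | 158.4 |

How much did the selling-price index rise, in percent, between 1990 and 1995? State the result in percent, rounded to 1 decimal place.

Price-level change = 158.4 / 109.9 − 1 = 0.4413.

44.1%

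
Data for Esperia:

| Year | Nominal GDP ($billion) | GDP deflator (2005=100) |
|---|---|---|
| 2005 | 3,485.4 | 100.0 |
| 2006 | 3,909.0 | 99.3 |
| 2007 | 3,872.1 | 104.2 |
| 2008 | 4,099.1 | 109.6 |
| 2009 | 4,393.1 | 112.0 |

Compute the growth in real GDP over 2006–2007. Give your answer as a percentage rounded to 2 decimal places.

Real GDP 2006 = 3909.0/0.993 = 3936.56.
Real GDP 2007 = 3872.1/1.042 = 3716.03.
Change = 3716.03/3936.56 − 1 = -0.0560.

-5.60%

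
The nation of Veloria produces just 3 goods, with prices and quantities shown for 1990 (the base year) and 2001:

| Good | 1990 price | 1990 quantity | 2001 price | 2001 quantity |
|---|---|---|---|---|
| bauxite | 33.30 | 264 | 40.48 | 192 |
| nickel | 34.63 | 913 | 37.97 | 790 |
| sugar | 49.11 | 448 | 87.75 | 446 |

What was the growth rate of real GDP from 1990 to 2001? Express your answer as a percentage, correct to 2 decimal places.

Real GDP 1990 = Nominal GDP 1990 = 33.30·264 + 34.63·913 + 49.11·448 = 62409.67.
Real GDP 2001 (at 1990 prices) = 33.30·192 + 34.63·790 + 49.11·446 = 55654.36.
Real growth = 55654.36/62409.67 − 1 = -0.1082.

-10.82%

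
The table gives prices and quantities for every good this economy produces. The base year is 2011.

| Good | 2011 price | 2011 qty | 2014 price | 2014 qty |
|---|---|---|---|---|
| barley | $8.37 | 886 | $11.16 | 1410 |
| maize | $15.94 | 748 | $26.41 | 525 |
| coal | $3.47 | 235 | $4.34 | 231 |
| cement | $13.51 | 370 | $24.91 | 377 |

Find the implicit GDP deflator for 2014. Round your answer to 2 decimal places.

Nominal GDP 2014 = 11.16·1410 + 26.41·525 + 4.34·231 + 24.91·377 = 39994.46.
Real GDP 2014 (at 2011 prices) = 8.37·1410 + 15.94·525 + 3.47·231 + 13.51·377 = 26065.04.
Deflator = Nominal/Real × 100 = 39994.46/26065.04 × 100 = 153.441.

153.44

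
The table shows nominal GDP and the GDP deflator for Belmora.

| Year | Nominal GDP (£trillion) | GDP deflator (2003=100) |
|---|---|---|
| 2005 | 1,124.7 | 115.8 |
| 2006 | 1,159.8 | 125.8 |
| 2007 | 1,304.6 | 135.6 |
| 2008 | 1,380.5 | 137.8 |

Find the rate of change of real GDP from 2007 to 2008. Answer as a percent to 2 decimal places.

4.13%

Real GDP 2007 = 1304.6/1.356 = 962.09.
Real GDP 2008 = 1380.5/1.378 = 1001.81.
Change = 1001.81/962.09 − 1 = 0.0413.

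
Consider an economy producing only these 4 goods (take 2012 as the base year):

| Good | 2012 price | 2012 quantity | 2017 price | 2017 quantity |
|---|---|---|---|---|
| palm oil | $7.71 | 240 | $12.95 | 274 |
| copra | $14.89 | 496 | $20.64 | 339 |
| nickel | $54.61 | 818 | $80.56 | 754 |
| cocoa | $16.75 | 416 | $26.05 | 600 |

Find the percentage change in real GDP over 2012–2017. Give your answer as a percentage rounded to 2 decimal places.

Real GDP 2012 = Nominal GDP 2012 = 7.71·240 + 14.89·496 + 54.61·818 + 16.75·416 = 60874.82.
Real GDP 2017 (at 2012 prices) = 7.71·274 + 14.89·339 + 54.61·754 + 16.75·600 = 58386.19.
Real growth = 58386.19/60874.82 − 1 = -0.0409.

-4.09%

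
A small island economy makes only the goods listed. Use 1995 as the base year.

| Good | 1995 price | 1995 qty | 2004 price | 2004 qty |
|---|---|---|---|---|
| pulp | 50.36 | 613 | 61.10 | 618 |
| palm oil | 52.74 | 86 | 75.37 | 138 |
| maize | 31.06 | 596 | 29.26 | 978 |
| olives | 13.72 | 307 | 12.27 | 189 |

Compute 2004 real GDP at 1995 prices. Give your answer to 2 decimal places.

Real GDP 2004 = Σ (p_1995 × q_2004) = 50.36·618 + 52.74·138 + 31.06·978 + 13.72·189 = 71370.36.

71370.36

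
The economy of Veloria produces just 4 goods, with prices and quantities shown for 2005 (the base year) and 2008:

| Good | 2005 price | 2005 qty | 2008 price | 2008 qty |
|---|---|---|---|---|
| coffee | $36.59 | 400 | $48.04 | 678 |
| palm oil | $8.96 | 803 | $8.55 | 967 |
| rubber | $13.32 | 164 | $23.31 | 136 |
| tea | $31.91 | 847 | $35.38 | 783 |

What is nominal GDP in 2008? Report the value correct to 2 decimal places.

$71711.67

Nominal GDP 2008 = Σ (p_2008 × q_2008) = 48.04·678 + 8.55·967 + 23.31·136 + 35.38·783 = 71711.67.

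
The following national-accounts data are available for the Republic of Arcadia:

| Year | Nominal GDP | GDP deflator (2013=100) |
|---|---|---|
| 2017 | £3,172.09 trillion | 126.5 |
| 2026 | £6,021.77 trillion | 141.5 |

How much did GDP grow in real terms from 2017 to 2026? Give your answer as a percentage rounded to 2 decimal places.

69.71%

Real GDP 2017 = 3172.09 / 1.265 = 2507.58.
Real GDP 2026 = 6021.77 / 1.415 = 4255.67.
Real growth = 4255.67 / 2507.58 − 1 = 0.6971.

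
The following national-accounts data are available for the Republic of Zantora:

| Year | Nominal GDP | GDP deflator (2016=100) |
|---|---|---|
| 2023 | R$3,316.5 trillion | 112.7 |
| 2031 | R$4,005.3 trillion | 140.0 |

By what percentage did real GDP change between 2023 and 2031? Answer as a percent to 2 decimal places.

-2.78%

Deflate each year: 2023 → 3316.5/1.127 = 2942.77; 2031 → 4005.3/1.400 = 2860.93.
So real GDP changed by 2860.93/2942.77 − 1 = -0.0278, i.e. -2.78%.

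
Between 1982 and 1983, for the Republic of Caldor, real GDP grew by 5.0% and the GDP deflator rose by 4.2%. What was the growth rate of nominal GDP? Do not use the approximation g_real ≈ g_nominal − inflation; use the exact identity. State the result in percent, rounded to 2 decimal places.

(1 + g_nom) = (1 + g_real)(1 + π) = 1.0500 × 1.0420 = 1.09410.

9.41%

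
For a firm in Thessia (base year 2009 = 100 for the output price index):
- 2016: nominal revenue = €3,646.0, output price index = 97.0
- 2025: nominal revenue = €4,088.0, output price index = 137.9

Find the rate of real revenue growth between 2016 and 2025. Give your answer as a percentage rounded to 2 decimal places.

Deflate each year: 2016 → 3646.0/0.970 = 3758.76; 2025 → 4088.0/1.379 = 2964.47.
So real revenue changed by 2964.47/3758.76 − 1 = -0.2113, i.e. -21.13%.

-21.13%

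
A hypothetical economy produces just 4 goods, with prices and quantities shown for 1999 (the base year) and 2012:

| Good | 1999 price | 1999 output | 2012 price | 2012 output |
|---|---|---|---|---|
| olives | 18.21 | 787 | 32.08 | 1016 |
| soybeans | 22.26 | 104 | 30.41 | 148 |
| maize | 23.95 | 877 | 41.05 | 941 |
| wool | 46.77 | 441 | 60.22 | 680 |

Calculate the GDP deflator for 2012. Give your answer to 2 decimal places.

Nominal GDP 2012 = 32.08·1016 + 30.41·148 + 41.05·941 + 60.22·680 = 116671.61.
Real GDP 2012 (at 1999 prices) = 18.21·1016 + 22.26·148 + 23.95·941 + 46.77·680 = 76136.39.
Deflator = Nominal/Real × 100 = 116671.61/76136.39 × 100 = 153.240.

153.24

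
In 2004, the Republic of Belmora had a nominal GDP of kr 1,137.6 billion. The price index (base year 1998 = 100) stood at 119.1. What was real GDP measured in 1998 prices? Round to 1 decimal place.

kr 955.2 billion

Real GDP = Nominal / (price index/100) = 1137.6 / 1.191 = 955.16.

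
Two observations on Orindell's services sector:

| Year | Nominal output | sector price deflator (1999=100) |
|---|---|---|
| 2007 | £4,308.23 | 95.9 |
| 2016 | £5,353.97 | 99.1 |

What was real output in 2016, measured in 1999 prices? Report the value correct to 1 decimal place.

Real output = Nominal / (sector price deflator/100) = 5353.97 / 0.991 = 5402.59.

£5,402.6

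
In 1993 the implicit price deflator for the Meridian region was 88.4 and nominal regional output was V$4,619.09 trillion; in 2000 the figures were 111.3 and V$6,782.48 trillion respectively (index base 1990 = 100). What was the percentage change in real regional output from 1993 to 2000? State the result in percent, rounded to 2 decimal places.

Real regional output 1993 = 4619.09 / 0.884 = 5225.21.
Real regional output 2000 = 6782.48 / 1.113 = 6093.87.
Real growth = 6093.87 / 5225.21 − 1 = 0.1662.

16.62%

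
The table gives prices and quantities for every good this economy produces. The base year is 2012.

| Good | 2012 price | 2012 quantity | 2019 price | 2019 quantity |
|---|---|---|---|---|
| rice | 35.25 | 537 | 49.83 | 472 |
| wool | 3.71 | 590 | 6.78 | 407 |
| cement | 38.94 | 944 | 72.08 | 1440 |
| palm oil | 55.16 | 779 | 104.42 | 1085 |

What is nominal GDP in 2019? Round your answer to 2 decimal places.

243370.12

Nominal GDP 2019 = Σ (p_2019 × q_2019) = 49.83·472 + 6.78·407 + 72.08·1440 + 104.42·1085 = 243370.12.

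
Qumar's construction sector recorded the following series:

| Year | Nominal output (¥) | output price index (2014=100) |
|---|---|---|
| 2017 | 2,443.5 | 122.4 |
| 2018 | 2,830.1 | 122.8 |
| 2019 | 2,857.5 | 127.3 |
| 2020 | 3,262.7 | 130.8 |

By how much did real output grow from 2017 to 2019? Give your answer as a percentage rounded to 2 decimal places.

Real output 2017 = 2443.5/1.224 = 1996.32.
Real output 2019 = 2857.5/1.273 = 2244.70.
Change = 2244.70/1996.32 − 1 = 0.1244.

12.44%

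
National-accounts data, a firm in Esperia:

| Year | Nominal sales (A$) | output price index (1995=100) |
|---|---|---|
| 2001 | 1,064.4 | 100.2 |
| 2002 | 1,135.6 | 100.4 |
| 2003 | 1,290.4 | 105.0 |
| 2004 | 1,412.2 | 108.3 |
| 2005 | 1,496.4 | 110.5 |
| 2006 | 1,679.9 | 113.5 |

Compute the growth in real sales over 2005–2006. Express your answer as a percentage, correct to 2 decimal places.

9.30%

Real sales 2005 = 1496.4/1.105 = 1354.21.
Real sales 2006 = 1679.9/1.135 = 1480.09.
Change = 1480.09/1354.21 − 1 = 0.0930.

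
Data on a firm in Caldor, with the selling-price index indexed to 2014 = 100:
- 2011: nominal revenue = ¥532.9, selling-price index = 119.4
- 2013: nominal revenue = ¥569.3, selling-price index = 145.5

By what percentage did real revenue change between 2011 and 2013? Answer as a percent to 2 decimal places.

-12.33%

Deflate each year: 2011 → 532.9/1.194 = 446.31; 2013 → 569.3/1.455 = 391.27.
So real revenue changed by 391.27/446.31 − 1 = -0.1233, i.e. -12.33%.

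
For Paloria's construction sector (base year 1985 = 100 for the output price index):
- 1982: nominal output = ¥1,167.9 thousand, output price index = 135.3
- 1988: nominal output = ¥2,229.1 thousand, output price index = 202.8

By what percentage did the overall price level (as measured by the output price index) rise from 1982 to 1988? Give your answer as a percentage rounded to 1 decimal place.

Price-level change = 202.8 / 135.3 − 1 = 0.4989.

49.9%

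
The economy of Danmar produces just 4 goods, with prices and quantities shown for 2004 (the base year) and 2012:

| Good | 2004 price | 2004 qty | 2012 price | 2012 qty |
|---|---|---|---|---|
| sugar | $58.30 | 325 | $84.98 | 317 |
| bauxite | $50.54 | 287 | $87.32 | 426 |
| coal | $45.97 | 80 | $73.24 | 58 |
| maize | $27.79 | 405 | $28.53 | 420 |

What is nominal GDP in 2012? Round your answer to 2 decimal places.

Nominal GDP 2012 = Σ (p_2012 × q_2012) = 84.98·317 + 87.32·426 + 73.24·58 + 28.53·420 = 80367.50.

$80367.50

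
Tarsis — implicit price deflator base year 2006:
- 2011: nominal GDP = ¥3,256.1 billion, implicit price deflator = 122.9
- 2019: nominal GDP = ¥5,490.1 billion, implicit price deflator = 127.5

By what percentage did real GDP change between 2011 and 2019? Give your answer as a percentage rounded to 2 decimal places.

Deflate each year: 2011 → 3256.1/1.229 = 2649.39; 2019 → 5490.1/1.275 = 4305.96.
So real GDP changed by 4305.96/2649.39 − 1 = 0.6253, i.e. 62.53%.

62.53%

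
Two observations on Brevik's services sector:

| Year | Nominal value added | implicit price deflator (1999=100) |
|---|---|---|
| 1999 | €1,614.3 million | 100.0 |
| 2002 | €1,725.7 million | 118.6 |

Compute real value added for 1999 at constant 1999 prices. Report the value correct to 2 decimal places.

€1,614.30 million

Real value added = Nominal / (implicit price deflator/100) = 1614.3 / 1.000 = 1614.30.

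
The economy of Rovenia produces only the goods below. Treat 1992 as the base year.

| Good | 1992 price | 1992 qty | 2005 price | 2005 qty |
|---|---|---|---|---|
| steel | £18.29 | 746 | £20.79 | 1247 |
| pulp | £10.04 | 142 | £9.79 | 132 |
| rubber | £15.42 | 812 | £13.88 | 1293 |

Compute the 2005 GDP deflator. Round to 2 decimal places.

102.48

Nominal GDP 2005 = 20.79·1247 + 9.79·132 + 13.88·1293 = 45164.25.
Real GDP 2005 (at 1992 prices) = 18.29·1247 + 10.04·132 + 15.42·1293 = 44070.97.
Deflator = Nominal/Real × 100 = 45164.25/44070.97 × 100 = 102.481.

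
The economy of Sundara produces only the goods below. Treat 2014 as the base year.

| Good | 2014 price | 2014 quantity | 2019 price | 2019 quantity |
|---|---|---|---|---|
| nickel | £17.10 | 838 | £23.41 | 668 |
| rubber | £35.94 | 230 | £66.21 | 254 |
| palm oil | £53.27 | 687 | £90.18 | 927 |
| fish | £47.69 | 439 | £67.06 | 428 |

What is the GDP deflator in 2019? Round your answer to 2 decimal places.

160.22

Nominal GDP 2019 = 23.41·668 + 66.21·254 + 90.18·927 + 67.06·428 = 144753.76.
Real GDP 2019 (at 2014 prices) = 17.10·668 + 35.94·254 + 53.27·927 + 47.69·428 = 90344.17.
Deflator = Nominal/Real × 100 = 144753.76/90344.17 × 100 = 160.225.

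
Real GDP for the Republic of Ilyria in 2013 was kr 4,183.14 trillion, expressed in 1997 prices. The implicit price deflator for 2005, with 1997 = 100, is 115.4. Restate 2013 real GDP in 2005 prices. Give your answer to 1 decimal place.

kr 4,827.3 trillion

Real GDP in 2005 prices = Real GDP in 1997 prices × (P_2005/P_1997) = 4183.14 × 1.154 = 4827.34.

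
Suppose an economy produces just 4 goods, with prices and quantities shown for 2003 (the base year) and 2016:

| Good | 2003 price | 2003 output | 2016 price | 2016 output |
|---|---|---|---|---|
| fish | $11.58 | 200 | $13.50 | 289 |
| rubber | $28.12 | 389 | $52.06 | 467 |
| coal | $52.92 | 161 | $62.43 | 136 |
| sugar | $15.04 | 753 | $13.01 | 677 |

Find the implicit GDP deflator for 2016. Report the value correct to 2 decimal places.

Nominal GDP 2016 = 13.50·289 + 52.06·467 + 62.43·136 + 13.01·677 = 45511.77.
Real GDP 2016 (at 2003 prices) = 11.58·289 + 28.12·467 + 52.92·136 + 15.04·677 = 33857.86.
Deflator = Nominal/Real × 100 = 45511.77/33857.86 × 100 = 134.420.

134.42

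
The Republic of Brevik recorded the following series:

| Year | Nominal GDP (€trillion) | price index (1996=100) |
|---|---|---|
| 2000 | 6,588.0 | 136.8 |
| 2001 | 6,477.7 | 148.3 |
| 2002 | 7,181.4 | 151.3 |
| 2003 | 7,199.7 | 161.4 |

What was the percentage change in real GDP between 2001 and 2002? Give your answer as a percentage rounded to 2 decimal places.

8.67%

Real GDP 2001 = 6477.7/1.483 = 4367.97.
Real GDP 2002 = 7181.4/1.513 = 4746.46.
Change = 4746.46/4367.97 − 1 = 0.0867.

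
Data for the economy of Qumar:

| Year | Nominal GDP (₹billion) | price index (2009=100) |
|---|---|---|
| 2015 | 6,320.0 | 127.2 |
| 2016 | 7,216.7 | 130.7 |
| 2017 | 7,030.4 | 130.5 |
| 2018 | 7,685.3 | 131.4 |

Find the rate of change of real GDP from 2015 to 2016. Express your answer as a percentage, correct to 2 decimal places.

11.13%

Real GDP 2015 = 6320.0/1.272 = 4968.55.
Real GDP 2016 = 7216.7/1.307 = 5521.58.
Change = 5521.58/4968.55 − 1 = 0.1113.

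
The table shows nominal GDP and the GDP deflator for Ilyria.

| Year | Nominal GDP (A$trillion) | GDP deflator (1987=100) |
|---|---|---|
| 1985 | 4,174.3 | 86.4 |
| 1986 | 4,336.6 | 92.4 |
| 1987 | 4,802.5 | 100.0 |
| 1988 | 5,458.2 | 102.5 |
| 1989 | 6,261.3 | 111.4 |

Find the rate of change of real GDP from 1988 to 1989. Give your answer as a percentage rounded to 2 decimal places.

Real GDP 1988 = 5458.2/1.025 = 5325.07.
Real GDP 1989 = 6261.3/1.114 = 5620.56.
Change = 5620.56/5325.07 − 1 = 0.0555.

5.55%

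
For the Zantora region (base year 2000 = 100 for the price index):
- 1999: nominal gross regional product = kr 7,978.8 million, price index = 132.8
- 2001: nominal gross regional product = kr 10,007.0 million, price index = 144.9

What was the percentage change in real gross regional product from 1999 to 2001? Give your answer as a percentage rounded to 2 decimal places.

Real gross regional product 1999 = 7978.8 / 1.328 = 6008.13.
Real gross regional product 2001 = 10007.0 / 1.449 = 6906.14.
Real growth = 6906.14 / 6008.13 − 1 = 0.1495.

14.95%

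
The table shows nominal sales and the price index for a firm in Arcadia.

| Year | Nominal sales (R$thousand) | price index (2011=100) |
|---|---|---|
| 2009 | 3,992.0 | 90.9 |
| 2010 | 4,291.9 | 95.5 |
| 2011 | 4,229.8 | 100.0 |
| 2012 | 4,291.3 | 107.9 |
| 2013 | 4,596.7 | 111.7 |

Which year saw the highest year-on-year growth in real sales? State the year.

2010: real = 4291.9/0.955 = 4494.14; growth vs 2009 (4391.64) = 2.33%.
2011: real = 4229.8/1.000 = 4229.80; growth vs 2010 (4494.14) = -5.88%.
2012: real = 4291.3/1.079 = 3977.11; growth vs 2011 (4229.80) = -5.97%.
2013: real = 4596.7/1.117 = 4115.22; growth vs 2012 (3977.11) = 3.47%.

2013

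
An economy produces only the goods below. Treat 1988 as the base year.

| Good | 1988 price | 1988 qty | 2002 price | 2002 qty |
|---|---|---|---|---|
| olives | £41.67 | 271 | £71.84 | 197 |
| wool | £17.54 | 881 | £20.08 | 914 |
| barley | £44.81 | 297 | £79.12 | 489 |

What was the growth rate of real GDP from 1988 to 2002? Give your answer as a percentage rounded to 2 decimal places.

15.23%

Real GDP 1988 = Nominal GDP 1988 = 41.67·271 + 17.54·881 + 44.81·297 = 40053.88.
Real GDP 2002 (at 1988 prices) = 41.67·197 + 17.54·914 + 44.81·489 = 46152.64.
Real growth = 46152.64/40053.88 − 1 = 0.1523.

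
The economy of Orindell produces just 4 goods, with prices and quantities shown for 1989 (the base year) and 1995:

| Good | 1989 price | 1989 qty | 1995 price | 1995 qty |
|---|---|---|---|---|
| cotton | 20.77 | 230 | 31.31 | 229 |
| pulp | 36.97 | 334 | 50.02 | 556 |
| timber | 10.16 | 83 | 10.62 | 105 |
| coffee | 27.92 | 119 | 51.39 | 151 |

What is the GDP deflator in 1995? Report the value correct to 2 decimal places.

143.35

Nominal GDP 1995 = 31.31·229 + 50.02·556 + 10.62·105 + 51.39·151 = 43856.10.
Real GDP 1995 (at 1989 prices) = 20.77·229 + 36.97·556 + 10.16·105 + 27.92·151 = 30594.37.
Deflator = Nominal/Real × 100 = 43856.10/30594.37 × 100 = 143.347.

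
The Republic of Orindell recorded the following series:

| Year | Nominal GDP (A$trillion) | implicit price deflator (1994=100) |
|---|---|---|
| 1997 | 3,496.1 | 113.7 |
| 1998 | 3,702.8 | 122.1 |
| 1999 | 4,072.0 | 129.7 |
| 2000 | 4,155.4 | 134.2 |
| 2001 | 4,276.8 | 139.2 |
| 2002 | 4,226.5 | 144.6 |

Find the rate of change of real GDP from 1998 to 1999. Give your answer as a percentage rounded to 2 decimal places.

3.53%

Real GDP 1998 = 3702.8/1.221 = 3032.60.
Real GDP 1999 = 4072.0/1.297 = 3139.55.
Change = 3139.55/3032.60 − 1 = 0.0353.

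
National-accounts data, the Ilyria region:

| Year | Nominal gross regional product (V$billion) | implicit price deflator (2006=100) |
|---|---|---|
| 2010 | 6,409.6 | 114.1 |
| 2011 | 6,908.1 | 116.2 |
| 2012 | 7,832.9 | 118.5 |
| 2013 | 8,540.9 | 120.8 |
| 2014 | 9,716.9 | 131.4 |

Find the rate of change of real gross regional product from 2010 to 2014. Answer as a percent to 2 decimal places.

31.64%

Real gross regional product 2010 = 6409.6/1.141 = 5617.53.
Real gross regional product 2014 = 9716.9/1.314 = 7394.90.
Change = 7394.90/5617.53 − 1 = 0.3164.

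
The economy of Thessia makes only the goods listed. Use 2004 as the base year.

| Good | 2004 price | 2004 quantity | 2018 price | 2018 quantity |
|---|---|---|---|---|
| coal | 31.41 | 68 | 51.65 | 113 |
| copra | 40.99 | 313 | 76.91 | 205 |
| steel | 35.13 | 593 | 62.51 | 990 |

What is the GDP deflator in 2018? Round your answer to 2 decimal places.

178.66

Nominal GDP 2018 = 51.65·113 + 76.91·205 + 62.51·990 = 83487.90.
Real GDP 2018 (at 2004 prices) = 31.41·113 + 40.99·205 + 35.13·990 = 46730.98.
Deflator = Nominal/Real × 100 = 83487.90/46730.98 × 100 = 178.656.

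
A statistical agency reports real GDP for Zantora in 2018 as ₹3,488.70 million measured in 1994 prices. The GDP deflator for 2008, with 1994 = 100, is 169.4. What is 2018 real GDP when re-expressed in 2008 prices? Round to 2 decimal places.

Real GDP in 2008 prices = Real GDP in 1994 prices × (P_2008/P_1994) = 3488.70 × 1.694 = 5909.86.

₹5,909.86 million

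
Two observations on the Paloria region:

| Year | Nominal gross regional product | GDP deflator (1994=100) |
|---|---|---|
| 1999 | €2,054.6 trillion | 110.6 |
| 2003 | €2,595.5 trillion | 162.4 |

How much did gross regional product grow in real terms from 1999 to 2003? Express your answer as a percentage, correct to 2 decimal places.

Real gross regional product 1999 = 2054.6 / 1.106 = 1857.69.
Real gross regional product 2003 = 2595.5 / 1.624 = 1598.21.
Real growth = 1598.21 / 1857.69 − 1 = -0.1397.

-13.97%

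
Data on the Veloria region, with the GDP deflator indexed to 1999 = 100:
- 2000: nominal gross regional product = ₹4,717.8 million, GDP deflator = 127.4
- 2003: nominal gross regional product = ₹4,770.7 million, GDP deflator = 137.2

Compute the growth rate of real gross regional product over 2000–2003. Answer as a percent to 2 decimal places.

Deflate each year: 2000 → 4717.8/1.274 = 3703.14; 2003 → 4770.7/1.372 = 3477.19.
So real gross regional product changed by 3477.19/3703.14 − 1 = -0.0610, i.e. -6.10%.

-6.10%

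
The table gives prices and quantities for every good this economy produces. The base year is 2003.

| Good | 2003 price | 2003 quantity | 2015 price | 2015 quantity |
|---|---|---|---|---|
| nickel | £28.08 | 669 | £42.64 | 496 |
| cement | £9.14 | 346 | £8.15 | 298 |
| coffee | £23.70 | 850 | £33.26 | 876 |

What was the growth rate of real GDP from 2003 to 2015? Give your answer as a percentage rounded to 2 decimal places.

Real GDP 2003 = Nominal GDP 2003 = 28.08·669 + 9.14·346 + 23.70·850 = 42092.96.
Real GDP 2015 (at 2003 prices) = 28.08·496 + 9.14·298 + 23.70·876 = 37412.60.
Real growth = 37412.60/42092.96 − 1 = -0.1112.

-11.12%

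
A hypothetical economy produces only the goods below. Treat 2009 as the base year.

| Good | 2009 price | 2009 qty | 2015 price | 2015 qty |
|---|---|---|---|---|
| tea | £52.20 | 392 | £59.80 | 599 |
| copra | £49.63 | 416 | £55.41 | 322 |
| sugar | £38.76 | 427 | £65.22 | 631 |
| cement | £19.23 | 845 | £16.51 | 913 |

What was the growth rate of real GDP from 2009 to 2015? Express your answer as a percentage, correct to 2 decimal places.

Real GDP 2009 = Nominal GDP 2009 = 52.20·392 + 49.63·416 + 38.76·427 + 19.23·845 = 73908.35.
Real GDP 2015 (at 2009 prices) = 52.20·599 + 49.63·322 + 38.76·631 + 19.23·913 = 89263.21.
Real growth = 89263.21/73908.35 − 1 = 0.2078.

20.78%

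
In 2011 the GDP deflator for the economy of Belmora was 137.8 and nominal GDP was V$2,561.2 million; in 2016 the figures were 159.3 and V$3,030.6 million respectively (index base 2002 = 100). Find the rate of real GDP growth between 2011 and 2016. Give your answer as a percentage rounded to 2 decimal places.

Real GDP 2011 = 2561.2 / 1.378 = 1858.64.
Real GDP 2016 = 3030.6 / 1.593 = 1902.45.
Real growth = 1902.45 / 1858.64 − 1 = 0.0236.

2.36%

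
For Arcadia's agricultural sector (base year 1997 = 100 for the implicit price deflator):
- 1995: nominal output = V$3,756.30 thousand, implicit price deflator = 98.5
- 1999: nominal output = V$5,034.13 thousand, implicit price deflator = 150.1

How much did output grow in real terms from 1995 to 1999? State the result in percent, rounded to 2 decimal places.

-12.05%

Real output 1995 = 3756.30 / 0.985 = 3813.50.
Real output 1999 = 5034.13 / 1.501 = 3353.85.
Real growth = 3353.85 / 3813.50 − 1 = -0.1205.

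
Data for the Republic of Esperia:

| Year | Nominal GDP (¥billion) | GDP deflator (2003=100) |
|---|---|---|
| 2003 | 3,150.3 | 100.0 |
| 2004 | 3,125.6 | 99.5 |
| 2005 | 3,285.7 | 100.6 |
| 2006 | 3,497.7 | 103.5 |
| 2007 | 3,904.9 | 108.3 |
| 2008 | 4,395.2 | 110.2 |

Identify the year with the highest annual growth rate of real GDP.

2008

2004: real = 3125.6/0.995 = 3141.31; growth vs 2003 (3150.30) = -0.29%.
2005: real = 3285.7/1.006 = 3266.10; growth vs 2004 (3141.31) = 3.97%.
2006: real = 3497.7/1.035 = 3379.42; growth vs 2005 (3266.10) = 3.47%.
2007: real = 3904.9/1.083 = 3605.63; growth vs 2006 (3379.42) = 6.69%.
2008: real = 4395.2/1.102 = 3988.38; growth vs 2007 (3605.63) = 10.62%.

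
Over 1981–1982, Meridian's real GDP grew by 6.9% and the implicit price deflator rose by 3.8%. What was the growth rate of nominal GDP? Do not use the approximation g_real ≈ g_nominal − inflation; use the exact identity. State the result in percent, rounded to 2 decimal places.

(1 + g_nom) = (1 + g_real)(1 + π) = 1.0690 × 1.0380 = 1.10962.

10.96%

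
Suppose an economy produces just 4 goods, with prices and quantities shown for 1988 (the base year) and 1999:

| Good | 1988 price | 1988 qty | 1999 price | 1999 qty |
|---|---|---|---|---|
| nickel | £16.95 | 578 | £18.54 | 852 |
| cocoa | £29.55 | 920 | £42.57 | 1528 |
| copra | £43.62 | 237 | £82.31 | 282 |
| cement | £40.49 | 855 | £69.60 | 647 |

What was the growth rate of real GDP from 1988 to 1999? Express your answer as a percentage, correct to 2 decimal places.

Real GDP 1988 = Nominal GDP 1988 = 16.95·578 + 29.55·920 + 43.62·237 + 40.49·855 = 81939.99.
Real GDP 1999 (at 1988 prices) = 16.95·852 + 29.55·1528 + 43.62·282 + 40.49·647 = 98091.67.
Real growth = 98091.67/81939.99 − 1 = 0.1971.

19.71%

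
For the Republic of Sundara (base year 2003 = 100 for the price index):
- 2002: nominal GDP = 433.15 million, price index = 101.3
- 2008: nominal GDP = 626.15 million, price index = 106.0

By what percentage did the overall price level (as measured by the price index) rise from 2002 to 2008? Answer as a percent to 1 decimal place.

4.6%

Price-level change = 106.0 / 101.3 − 1 = 0.0464.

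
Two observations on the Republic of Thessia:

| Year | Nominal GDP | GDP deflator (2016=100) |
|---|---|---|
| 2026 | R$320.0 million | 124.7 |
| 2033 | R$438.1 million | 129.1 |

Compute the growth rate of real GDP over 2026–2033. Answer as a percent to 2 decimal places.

32.24%

Deflate each year: 2026 → 320.0/1.247 = 256.62; 2033 → 438.1/1.291 = 339.35.
So real GDP changed by 339.35/256.62 − 1 = 0.3224, i.e. 32.24%.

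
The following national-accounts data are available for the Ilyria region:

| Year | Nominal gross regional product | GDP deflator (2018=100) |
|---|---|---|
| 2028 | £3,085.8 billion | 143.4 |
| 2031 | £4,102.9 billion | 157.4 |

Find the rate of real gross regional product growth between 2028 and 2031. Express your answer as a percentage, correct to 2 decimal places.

Real gross regional product 2028 = 3085.8 / 1.434 = 2151.88.
Real gross regional product 2031 = 4102.9 / 1.574 = 2606.67.
Real growth = 2606.67 / 2151.88 − 1 = 0.2113.

21.13%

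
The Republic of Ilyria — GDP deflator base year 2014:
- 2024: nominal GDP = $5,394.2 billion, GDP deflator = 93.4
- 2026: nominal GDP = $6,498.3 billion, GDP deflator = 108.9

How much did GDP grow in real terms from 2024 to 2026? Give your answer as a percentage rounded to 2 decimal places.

3.32%

Deflate each year: 2024 → 5394.2/0.934 = 5775.37; 2026 → 6498.3/1.089 = 5967.22.
So real GDP changed by 5967.22/5775.37 − 1 = 0.0332, i.e. 3.32%.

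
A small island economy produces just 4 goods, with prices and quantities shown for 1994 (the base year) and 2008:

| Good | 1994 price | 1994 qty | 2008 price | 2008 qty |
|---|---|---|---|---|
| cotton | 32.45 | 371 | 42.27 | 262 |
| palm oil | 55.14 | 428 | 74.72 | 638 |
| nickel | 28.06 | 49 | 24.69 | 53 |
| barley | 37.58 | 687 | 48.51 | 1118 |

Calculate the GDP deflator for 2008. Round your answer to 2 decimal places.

131.09

Nominal GDP 2008 = 42.27·262 + 74.72·638 + 24.69·53 + 48.51·1118 = 114288.85.
Real GDP 2008 (at 1994 prices) = 32.45·262 + 55.14·638 + 28.06·53 + 37.58·1118 = 87182.84.
Deflator = Nominal/Real × 100 = 114288.85/87182.84 × 100 = 131.091.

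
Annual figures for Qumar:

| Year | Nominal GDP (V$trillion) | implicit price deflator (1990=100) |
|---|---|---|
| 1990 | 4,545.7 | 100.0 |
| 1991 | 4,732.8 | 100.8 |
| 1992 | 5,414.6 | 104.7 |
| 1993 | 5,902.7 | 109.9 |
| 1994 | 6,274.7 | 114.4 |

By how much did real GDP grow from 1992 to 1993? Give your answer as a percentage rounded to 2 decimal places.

Real GDP 1992 = 5414.6/1.047 = 5171.54.
Real GDP 1993 = 5902.7/1.099 = 5370.97.
Change = 5370.97/5171.54 − 1 = 0.0386.

3.86%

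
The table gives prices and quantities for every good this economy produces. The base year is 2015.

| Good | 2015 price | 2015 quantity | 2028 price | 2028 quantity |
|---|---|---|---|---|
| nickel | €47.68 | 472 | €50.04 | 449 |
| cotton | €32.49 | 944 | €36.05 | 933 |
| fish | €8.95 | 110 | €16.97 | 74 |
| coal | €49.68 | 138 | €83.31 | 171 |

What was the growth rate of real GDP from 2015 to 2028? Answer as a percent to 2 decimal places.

-0.22%

Real GDP 2015 = Nominal GDP 2015 = 47.68·472 + 32.49·944 + 8.95·110 + 49.68·138 = 61015.86.
Real GDP 2028 (at 2015 prices) = 47.68·449 + 32.49·933 + 8.95·74 + 49.68·171 = 60879.07.
Real growth = 60879.07/61015.86 − 1 = -0.0022.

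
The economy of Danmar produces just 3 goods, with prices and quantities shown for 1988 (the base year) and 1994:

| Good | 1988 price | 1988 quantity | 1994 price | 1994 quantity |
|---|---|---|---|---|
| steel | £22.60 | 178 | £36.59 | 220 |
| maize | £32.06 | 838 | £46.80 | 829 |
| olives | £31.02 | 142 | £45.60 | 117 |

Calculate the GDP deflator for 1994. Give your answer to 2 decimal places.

Nominal GDP 1994 = 36.59·220 + 46.80·829 + 45.60·117 = 52182.20.
Real GDP 1994 (at 1988 prices) = 22.60·220 + 32.06·829 + 31.02·117 = 35179.08.
Deflator = Nominal/Real × 100 = 52182.20/35179.08 × 100 = 148.333.

148.33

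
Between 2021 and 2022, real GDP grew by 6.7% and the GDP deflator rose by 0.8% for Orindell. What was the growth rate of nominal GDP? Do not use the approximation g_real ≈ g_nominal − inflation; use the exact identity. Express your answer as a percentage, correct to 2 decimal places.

(1 + g_nom) = (1 + g_real)(1 + π) = 1.0670 × 1.0080 = 1.07554.

7.55%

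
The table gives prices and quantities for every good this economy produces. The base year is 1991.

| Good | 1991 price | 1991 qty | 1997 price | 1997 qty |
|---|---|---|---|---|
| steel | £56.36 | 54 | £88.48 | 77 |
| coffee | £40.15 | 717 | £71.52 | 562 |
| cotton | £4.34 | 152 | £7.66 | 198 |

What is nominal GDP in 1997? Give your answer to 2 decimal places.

£48523.88

Nominal GDP 1997 = Σ (p_1997 × q_1997) = 88.48·77 + 71.52·562 + 7.66·198 = 48523.88.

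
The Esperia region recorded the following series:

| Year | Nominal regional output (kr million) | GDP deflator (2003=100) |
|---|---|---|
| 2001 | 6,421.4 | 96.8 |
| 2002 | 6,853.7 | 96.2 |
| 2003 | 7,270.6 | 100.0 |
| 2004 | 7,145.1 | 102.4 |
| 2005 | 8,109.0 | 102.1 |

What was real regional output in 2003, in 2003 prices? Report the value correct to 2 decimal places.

kr 7,270.60 million

Real regional output 2003 = 7270.6 / 1.000 = 7270.60.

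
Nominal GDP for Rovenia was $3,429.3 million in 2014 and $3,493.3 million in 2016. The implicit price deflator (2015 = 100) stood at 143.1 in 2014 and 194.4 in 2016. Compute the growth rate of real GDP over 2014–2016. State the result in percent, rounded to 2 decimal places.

Deflate each year: 2014 → 3429.3/1.431 = 2396.44; 2016 → 3493.3/1.944 = 1796.97.
So real GDP changed by 1796.97/2396.44 − 1 = -0.2502, i.e. -25.02%.

-25.02%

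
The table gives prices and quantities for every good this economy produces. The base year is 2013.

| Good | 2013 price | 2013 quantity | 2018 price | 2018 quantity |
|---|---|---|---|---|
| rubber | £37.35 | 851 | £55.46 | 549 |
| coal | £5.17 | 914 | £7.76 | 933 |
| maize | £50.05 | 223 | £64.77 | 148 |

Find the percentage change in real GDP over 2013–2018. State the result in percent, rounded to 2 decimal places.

-31.33%

Real GDP 2013 = Nominal GDP 2013 = 37.35·851 + 5.17·914 + 50.05·223 = 47671.38.
Real GDP 2018 (at 2013 prices) = 37.35·549 + 5.17·933 + 50.05·148 = 32736.16.
Real growth = 32736.16/47671.38 − 1 = -0.3133.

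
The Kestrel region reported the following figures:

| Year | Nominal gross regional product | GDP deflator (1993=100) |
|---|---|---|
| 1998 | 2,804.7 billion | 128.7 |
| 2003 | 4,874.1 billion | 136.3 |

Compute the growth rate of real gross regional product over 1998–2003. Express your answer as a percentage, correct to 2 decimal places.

64.09%

Real gross regional product 1998 = 2804.7 / 1.287 = 2179.25.
Real gross regional product 2003 = 4874.1 / 1.363 = 3576.01.
Real growth = 3576.01 / 2179.25 − 1 = 0.6409.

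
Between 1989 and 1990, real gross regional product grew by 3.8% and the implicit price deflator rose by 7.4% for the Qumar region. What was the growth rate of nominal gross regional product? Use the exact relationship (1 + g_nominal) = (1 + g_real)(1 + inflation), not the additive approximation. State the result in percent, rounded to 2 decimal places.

11.48%

(1 + g_nom) = (1 + g_real)(1 + π) = 1.0380 × 1.0740 = 1.11481.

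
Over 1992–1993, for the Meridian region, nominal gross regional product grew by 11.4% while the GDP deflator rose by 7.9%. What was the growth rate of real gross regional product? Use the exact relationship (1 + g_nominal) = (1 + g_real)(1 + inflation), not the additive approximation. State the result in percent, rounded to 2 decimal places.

3.24%

(1 + g_nom) = (1 + g_real)(1 + π), so g_real = 1.1140 / 1.0790 − 1 = 0.03244.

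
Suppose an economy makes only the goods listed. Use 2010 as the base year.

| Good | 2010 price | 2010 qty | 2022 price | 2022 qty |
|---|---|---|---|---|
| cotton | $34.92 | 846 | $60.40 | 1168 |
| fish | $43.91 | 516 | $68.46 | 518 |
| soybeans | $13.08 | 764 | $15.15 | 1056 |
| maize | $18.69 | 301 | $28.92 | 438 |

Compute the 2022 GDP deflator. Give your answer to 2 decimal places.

Nominal GDP 2022 = 60.40·1168 + 68.46·518 + 15.15·1056 + 28.92·438 = 134674.84.
Real GDP 2022 (at 2010 prices) = 34.92·1168 + 43.91·518 + 13.08·1056 + 18.69·438 = 85530.64.
Deflator = Nominal/Real × 100 = 134674.84/85530.64 × 100 = 157.458.

157.46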